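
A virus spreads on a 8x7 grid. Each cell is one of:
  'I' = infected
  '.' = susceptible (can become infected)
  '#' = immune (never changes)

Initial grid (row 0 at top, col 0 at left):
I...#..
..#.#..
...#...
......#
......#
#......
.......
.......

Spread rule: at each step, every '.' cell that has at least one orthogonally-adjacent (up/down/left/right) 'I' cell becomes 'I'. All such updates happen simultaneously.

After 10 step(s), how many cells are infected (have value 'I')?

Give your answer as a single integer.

Answer: 40

Derivation:
Step 0 (initial): 1 infected
Step 1: +2 new -> 3 infected
Step 2: +3 new -> 6 infected
Step 3: +3 new -> 9 infected
Step 4: +4 new -> 13 infected
Step 5: +2 new -> 15 infected
Step 6: +3 new -> 18 infected
Step 7: +4 new -> 22 infected
Step 8: +7 new -> 29 infected
Step 9: +6 new -> 35 infected
Step 10: +5 new -> 40 infected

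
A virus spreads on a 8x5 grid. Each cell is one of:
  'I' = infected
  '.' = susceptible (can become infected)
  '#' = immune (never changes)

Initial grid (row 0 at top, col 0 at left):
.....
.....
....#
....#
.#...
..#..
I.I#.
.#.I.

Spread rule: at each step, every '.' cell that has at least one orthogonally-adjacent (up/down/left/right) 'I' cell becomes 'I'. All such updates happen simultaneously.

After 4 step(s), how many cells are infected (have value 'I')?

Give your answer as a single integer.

Step 0 (initial): 3 infected
Step 1: +5 new -> 8 infected
Step 2: +3 new -> 11 infected
Step 3: +2 new -> 13 infected
Step 4: +4 new -> 17 infected

Answer: 17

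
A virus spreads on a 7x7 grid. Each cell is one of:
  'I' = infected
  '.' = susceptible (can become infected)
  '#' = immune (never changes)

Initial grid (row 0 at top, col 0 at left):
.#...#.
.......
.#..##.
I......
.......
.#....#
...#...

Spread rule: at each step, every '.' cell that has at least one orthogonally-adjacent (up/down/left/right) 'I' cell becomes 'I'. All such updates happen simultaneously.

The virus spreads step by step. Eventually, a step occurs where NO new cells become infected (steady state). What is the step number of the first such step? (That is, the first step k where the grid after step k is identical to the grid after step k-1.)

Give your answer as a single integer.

Step 0 (initial): 1 infected
Step 1: +3 new -> 4 infected
Step 2: +4 new -> 8 infected
Step 3: +6 new -> 14 infected
Step 4: +6 new -> 20 infected
Step 5: +6 new -> 26 infected
Step 6: +5 new -> 31 infected
Step 7: +6 new -> 37 infected
Step 8: +2 new -> 39 infected
Step 9: +2 new -> 41 infected
Step 10: +0 new -> 41 infected

Answer: 10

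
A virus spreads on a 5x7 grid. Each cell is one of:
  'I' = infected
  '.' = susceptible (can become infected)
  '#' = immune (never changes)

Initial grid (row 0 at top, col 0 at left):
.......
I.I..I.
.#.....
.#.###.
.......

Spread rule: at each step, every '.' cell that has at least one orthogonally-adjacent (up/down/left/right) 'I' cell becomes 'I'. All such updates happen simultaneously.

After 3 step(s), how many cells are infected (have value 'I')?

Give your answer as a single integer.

Answer: 25

Derivation:
Step 0 (initial): 3 infected
Step 1: +10 new -> 13 infected
Step 2: +9 new -> 22 infected
Step 3: +3 new -> 25 infected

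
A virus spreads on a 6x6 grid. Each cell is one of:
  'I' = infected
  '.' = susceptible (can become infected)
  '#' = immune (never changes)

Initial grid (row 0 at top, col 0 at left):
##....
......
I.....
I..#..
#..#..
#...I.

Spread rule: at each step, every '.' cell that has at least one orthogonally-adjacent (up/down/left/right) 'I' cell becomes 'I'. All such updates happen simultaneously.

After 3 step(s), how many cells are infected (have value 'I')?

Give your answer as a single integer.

Answer: 22

Derivation:
Step 0 (initial): 3 infected
Step 1: +6 new -> 9 infected
Step 2: +7 new -> 16 infected
Step 3: +6 new -> 22 infected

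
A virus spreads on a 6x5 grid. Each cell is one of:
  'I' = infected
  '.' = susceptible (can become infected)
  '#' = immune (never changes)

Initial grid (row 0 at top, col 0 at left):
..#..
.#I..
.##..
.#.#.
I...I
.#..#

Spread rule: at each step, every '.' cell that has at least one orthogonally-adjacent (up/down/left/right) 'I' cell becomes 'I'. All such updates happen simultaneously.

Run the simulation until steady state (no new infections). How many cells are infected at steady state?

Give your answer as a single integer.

Step 0 (initial): 3 infected
Step 1: +6 new -> 9 infected
Step 2: +7 new -> 16 infected
Step 3: +4 new -> 20 infected
Step 4: +1 new -> 21 infected
Step 5: +1 new -> 22 infected
Step 6: +0 new -> 22 infected

Answer: 22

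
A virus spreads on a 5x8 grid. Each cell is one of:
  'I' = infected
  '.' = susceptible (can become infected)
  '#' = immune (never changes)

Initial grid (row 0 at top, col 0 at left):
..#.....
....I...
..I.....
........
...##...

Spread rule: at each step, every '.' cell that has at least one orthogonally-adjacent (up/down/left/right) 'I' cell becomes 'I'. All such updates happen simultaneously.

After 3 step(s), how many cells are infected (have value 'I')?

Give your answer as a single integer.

Step 0 (initial): 2 infected
Step 1: +8 new -> 10 infected
Step 2: +10 new -> 20 infected
Step 3: +8 new -> 28 infected

Answer: 28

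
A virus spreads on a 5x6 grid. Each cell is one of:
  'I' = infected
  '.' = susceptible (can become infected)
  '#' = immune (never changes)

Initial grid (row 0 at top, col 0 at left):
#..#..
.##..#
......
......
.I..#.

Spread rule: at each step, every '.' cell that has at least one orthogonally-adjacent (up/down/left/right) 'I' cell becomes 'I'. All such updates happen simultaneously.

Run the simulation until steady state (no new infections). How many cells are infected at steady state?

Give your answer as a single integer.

Step 0 (initial): 1 infected
Step 1: +3 new -> 4 infected
Step 2: +4 new -> 8 infected
Step 3: +3 new -> 11 infected
Step 4: +3 new -> 14 infected
Step 5: +3 new -> 17 infected
Step 6: +3 new -> 20 infected
Step 7: +1 new -> 21 infected
Step 8: +1 new -> 22 infected
Step 9: +0 new -> 22 infected

Answer: 22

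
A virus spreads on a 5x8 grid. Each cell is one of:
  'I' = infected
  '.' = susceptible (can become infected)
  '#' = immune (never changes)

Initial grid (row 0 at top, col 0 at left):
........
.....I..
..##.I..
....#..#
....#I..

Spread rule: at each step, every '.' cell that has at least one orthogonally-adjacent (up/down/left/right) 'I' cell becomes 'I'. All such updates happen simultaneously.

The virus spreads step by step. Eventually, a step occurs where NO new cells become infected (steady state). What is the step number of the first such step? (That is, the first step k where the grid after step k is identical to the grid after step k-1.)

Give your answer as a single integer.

Step 0 (initial): 3 infected
Step 1: +7 new -> 10 infected
Step 2: +7 new -> 17 infected
Step 3: +3 new -> 20 infected
Step 4: +2 new -> 22 infected
Step 5: +3 new -> 25 infected
Step 6: +3 new -> 28 infected
Step 7: +3 new -> 31 infected
Step 8: +3 new -> 34 infected
Step 9: +1 new -> 35 infected
Step 10: +0 new -> 35 infected

Answer: 10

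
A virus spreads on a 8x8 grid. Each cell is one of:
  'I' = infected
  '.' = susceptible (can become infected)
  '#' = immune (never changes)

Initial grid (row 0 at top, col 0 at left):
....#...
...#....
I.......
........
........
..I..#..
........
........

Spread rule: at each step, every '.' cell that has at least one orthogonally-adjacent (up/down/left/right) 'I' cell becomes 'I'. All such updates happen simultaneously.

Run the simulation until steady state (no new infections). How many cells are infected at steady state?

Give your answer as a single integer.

Answer: 61

Derivation:
Step 0 (initial): 2 infected
Step 1: +7 new -> 9 infected
Step 2: +13 new -> 22 infected
Step 3: +9 new -> 31 infected
Step 4: +7 new -> 38 infected
Step 5: +7 new -> 45 infected
Step 6: +7 new -> 52 infected
Step 7: +6 new -> 58 infected
Step 8: +2 new -> 60 infected
Step 9: +1 new -> 61 infected
Step 10: +0 new -> 61 infected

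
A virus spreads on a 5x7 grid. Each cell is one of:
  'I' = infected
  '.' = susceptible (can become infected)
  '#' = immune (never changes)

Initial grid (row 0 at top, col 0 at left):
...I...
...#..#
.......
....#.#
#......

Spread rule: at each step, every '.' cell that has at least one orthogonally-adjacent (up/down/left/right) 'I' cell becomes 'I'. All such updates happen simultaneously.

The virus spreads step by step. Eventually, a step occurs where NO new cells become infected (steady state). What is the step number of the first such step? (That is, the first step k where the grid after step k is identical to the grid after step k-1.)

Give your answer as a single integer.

Step 0 (initial): 1 infected
Step 1: +2 new -> 3 infected
Step 2: +4 new -> 7 infected
Step 3: +6 new -> 13 infected
Step 4: +5 new -> 18 infected
Step 5: +6 new -> 24 infected
Step 6: +4 new -> 28 infected
Step 7: +2 new -> 30 infected
Step 8: +0 new -> 30 infected

Answer: 8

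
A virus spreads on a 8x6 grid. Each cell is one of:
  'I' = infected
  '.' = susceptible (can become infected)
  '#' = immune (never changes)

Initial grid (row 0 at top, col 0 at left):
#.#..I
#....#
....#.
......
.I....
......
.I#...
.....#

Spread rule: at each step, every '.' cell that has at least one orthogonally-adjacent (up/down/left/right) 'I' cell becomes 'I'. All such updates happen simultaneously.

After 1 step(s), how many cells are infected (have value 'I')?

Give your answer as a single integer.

Step 0 (initial): 3 infected
Step 1: +7 new -> 10 infected

Answer: 10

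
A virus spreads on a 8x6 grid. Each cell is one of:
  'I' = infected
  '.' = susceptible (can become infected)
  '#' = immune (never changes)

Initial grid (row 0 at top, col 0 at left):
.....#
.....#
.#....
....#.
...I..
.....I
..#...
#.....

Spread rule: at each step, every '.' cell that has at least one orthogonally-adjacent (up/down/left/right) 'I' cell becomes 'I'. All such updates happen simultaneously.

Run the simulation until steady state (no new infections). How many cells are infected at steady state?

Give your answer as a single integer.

Answer: 42

Derivation:
Step 0 (initial): 2 infected
Step 1: +7 new -> 9 infected
Step 2: +8 new -> 17 infected
Step 3: +9 new -> 26 infected
Step 4: +7 new -> 33 infected
Step 5: +6 new -> 39 infected
Step 6: +2 new -> 41 infected
Step 7: +1 new -> 42 infected
Step 8: +0 new -> 42 infected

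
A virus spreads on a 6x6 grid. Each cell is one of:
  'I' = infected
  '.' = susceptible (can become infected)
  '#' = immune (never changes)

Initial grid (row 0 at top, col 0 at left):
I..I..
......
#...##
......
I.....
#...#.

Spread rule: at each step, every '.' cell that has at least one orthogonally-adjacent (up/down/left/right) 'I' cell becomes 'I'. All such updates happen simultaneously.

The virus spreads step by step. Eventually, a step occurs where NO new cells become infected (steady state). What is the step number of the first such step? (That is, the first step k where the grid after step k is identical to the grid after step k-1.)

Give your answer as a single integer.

Answer: 7

Derivation:
Step 0 (initial): 3 infected
Step 1: +7 new -> 10 infected
Step 2: +8 new -> 18 infected
Step 3: +7 new -> 25 infected
Step 4: +3 new -> 28 infected
Step 5: +2 new -> 30 infected
Step 6: +1 new -> 31 infected
Step 7: +0 new -> 31 infected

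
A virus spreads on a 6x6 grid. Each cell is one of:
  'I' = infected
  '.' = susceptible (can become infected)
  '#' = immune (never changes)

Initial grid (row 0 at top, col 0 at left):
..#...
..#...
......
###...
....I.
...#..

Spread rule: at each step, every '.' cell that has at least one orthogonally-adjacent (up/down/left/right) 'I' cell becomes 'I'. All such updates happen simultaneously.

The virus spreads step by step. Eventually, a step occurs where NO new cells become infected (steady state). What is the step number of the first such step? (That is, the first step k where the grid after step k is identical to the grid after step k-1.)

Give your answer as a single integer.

Answer: 9

Derivation:
Step 0 (initial): 1 infected
Step 1: +4 new -> 5 infected
Step 2: +5 new -> 10 infected
Step 3: +5 new -> 15 infected
Step 4: +6 new -> 21 infected
Step 5: +4 new -> 25 infected
Step 6: +2 new -> 27 infected
Step 7: +2 new -> 29 infected
Step 8: +1 new -> 30 infected
Step 9: +0 new -> 30 infected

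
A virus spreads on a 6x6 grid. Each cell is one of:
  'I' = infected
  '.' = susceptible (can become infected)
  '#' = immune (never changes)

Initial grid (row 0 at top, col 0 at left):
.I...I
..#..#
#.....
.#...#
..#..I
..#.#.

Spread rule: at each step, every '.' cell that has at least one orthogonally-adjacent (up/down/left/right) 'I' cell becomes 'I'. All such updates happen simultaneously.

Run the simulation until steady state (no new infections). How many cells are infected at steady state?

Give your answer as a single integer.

Step 0 (initial): 3 infected
Step 1: +6 new -> 9 infected
Step 2: +6 new -> 15 infected
Step 3: +5 new -> 20 infected
Step 4: +3 new -> 23 infected
Step 5: +0 new -> 23 infected

Answer: 23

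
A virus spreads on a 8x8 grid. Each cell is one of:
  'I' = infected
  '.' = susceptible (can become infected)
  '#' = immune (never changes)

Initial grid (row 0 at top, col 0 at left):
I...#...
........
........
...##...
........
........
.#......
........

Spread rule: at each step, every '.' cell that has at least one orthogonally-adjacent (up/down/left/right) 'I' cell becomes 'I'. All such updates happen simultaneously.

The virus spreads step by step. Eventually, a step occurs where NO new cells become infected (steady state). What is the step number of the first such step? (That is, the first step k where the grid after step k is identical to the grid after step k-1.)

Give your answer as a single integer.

Step 0 (initial): 1 infected
Step 1: +2 new -> 3 infected
Step 2: +3 new -> 6 infected
Step 3: +4 new -> 10 infected
Step 4: +4 new -> 14 infected
Step 5: +5 new -> 19 infected
Step 6: +5 new -> 24 infected
Step 7: +6 new -> 30 infected
Step 8: +8 new -> 38 infected
Step 9: +7 new -> 45 infected
Step 10: +5 new -> 50 infected
Step 11: +4 new -> 54 infected
Step 12: +3 new -> 57 infected
Step 13: +2 new -> 59 infected
Step 14: +1 new -> 60 infected
Step 15: +0 new -> 60 infected

Answer: 15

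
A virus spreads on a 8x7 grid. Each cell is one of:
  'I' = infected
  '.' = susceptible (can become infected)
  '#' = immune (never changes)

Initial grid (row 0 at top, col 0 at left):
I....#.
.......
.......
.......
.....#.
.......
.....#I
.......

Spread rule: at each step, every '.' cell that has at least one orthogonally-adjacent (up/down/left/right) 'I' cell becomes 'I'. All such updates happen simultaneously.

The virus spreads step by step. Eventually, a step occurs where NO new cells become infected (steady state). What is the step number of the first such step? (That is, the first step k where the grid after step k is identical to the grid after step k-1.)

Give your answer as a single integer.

Answer: 8

Derivation:
Step 0 (initial): 2 infected
Step 1: +4 new -> 6 infected
Step 2: +6 new -> 12 infected
Step 3: +7 new -> 19 infected
Step 4: +11 new -> 30 infected
Step 5: +12 new -> 42 infected
Step 6: +9 new -> 51 infected
Step 7: +2 new -> 53 infected
Step 8: +0 new -> 53 infected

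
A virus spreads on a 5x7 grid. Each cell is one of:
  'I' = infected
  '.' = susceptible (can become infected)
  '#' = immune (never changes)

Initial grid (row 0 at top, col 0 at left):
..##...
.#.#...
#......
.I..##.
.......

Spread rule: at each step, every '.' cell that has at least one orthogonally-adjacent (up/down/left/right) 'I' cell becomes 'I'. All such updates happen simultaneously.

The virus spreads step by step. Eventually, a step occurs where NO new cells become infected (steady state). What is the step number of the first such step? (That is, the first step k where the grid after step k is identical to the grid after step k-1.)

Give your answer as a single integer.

Answer: 9

Derivation:
Step 0 (initial): 1 infected
Step 1: +4 new -> 5 infected
Step 2: +4 new -> 9 infected
Step 3: +3 new -> 12 infected
Step 4: +2 new -> 14 infected
Step 5: +3 new -> 17 infected
Step 6: +4 new -> 21 infected
Step 7: +3 new -> 24 infected
Step 8: +1 new -> 25 infected
Step 9: +0 new -> 25 infected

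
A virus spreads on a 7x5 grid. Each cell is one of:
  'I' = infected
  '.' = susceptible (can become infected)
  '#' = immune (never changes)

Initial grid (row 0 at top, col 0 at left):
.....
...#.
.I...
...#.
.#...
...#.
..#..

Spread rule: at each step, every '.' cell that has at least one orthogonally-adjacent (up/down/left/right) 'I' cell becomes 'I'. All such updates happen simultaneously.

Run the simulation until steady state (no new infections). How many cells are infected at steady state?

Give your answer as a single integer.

Answer: 30

Derivation:
Step 0 (initial): 1 infected
Step 1: +4 new -> 5 infected
Step 2: +6 new -> 11 infected
Step 3: +5 new -> 16 infected
Step 4: +6 new -> 22 infected
Step 5: +4 new -> 26 infected
Step 6: +2 new -> 28 infected
Step 7: +1 new -> 29 infected
Step 8: +1 new -> 30 infected
Step 9: +0 new -> 30 infected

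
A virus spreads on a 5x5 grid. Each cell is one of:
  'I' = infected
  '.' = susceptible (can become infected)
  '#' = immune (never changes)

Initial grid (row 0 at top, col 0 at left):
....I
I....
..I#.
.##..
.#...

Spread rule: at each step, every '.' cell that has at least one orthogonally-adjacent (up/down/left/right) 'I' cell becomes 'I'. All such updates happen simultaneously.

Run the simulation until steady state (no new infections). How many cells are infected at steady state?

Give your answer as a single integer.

Answer: 21

Derivation:
Step 0 (initial): 3 infected
Step 1: +7 new -> 10 infected
Step 2: +5 new -> 15 infected
Step 3: +2 new -> 17 infected
Step 4: +2 new -> 19 infected
Step 5: +1 new -> 20 infected
Step 6: +1 new -> 21 infected
Step 7: +0 new -> 21 infected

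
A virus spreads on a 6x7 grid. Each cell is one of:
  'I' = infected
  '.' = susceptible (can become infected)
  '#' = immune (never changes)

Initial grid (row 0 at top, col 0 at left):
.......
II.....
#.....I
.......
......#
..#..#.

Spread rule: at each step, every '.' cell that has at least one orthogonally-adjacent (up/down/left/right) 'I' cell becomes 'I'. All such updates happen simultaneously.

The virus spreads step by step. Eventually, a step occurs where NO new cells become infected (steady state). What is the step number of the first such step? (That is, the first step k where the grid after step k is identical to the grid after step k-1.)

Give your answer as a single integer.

Step 0 (initial): 3 infected
Step 1: +7 new -> 10 infected
Step 2: +8 new -> 18 infected
Step 3: +9 new -> 27 infected
Step 4: +6 new -> 33 infected
Step 5: +3 new -> 36 infected
Step 6: +1 new -> 37 infected
Step 7: +0 new -> 37 infected

Answer: 7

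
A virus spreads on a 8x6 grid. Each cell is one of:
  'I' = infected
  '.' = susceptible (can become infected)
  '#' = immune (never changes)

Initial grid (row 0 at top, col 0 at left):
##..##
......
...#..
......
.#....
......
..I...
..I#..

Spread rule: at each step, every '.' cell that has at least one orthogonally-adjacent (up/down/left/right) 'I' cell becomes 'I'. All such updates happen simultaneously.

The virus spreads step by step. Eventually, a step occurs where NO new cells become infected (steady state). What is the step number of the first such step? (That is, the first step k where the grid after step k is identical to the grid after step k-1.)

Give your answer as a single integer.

Answer: 9

Derivation:
Step 0 (initial): 2 infected
Step 1: +4 new -> 6 infected
Step 2: +6 new -> 12 infected
Step 3: +6 new -> 18 infected
Step 4: +7 new -> 25 infected
Step 5: +5 new -> 30 infected
Step 6: +6 new -> 36 infected
Step 7: +4 new -> 40 infected
Step 8: +1 new -> 41 infected
Step 9: +0 new -> 41 infected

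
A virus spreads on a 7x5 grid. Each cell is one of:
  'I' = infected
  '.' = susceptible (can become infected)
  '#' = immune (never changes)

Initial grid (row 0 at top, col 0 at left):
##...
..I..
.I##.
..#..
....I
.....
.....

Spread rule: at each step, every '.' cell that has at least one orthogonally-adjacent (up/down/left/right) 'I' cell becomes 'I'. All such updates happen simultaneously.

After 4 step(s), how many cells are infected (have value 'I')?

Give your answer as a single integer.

Step 0 (initial): 3 infected
Step 1: +8 new -> 11 infected
Step 2: +10 new -> 21 infected
Step 3: +5 new -> 26 infected
Step 4: +3 new -> 29 infected

Answer: 29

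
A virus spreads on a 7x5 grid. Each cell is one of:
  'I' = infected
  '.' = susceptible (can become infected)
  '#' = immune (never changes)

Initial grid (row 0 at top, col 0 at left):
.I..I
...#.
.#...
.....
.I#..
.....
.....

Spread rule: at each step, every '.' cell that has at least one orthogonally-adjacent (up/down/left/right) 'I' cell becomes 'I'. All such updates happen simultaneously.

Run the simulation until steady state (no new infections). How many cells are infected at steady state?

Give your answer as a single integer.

Step 0 (initial): 3 infected
Step 1: +8 new -> 11 infected
Step 2: +8 new -> 19 infected
Step 3: +8 new -> 27 infected
Step 4: +4 new -> 31 infected
Step 5: +1 new -> 32 infected
Step 6: +0 new -> 32 infected

Answer: 32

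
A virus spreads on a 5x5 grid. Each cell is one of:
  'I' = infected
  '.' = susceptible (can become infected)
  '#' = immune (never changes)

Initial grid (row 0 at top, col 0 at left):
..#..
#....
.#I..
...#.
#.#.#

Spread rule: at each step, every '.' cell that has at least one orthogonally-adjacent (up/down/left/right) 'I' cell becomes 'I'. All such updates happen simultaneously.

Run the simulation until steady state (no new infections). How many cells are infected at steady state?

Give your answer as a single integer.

Answer: 17

Derivation:
Step 0 (initial): 1 infected
Step 1: +3 new -> 4 infected
Step 2: +4 new -> 8 infected
Step 3: +6 new -> 14 infected
Step 4: +3 new -> 17 infected
Step 5: +0 new -> 17 infected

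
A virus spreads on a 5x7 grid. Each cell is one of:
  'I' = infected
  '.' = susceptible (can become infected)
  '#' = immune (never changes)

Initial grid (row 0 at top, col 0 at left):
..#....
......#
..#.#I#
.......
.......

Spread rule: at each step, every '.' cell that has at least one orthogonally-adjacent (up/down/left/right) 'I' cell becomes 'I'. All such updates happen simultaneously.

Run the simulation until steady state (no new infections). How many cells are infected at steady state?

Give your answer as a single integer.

Answer: 30

Derivation:
Step 0 (initial): 1 infected
Step 1: +2 new -> 3 infected
Step 2: +5 new -> 8 infected
Step 3: +6 new -> 14 infected
Step 4: +5 new -> 19 infected
Step 5: +3 new -> 22 infected
Step 6: +5 new -> 27 infected
Step 7: +3 new -> 30 infected
Step 8: +0 new -> 30 infected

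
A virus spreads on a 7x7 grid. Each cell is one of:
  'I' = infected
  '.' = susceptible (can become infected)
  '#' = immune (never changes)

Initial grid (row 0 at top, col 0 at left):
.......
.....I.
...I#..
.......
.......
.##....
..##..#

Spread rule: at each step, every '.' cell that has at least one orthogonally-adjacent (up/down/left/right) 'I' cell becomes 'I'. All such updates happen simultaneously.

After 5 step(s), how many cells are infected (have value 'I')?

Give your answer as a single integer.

Answer: 40

Derivation:
Step 0 (initial): 2 infected
Step 1: +7 new -> 9 infected
Step 2: +10 new -> 19 infected
Step 3: +9 new -> 28 infected
Step 4: +7 new -> 35 infected
Step 5: +5 new -> 40 infected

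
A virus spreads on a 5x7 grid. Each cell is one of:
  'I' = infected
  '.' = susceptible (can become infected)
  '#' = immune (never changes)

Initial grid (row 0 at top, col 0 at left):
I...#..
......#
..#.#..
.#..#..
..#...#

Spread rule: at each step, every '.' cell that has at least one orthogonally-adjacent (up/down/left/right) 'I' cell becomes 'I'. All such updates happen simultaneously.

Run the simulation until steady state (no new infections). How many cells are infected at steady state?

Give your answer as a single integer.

Step 0 (initial): 1 infected
Step 1: +2 new -> 3 infected
Step 2: +3 new -> 6 infected
Step 3: +4 new -> 10 infected
Step 4: +2 new -> 12 infected
Step 5: +3 new -> 15 infected
Step 6: +2 new -> 17 infected
Step 7: +4 new -> 21 infected
Step 8: +4 new -> 25 infected
Step 9: +2 new -> 27 infected
Step 10: +0 new -> 27 infected

Answer: 27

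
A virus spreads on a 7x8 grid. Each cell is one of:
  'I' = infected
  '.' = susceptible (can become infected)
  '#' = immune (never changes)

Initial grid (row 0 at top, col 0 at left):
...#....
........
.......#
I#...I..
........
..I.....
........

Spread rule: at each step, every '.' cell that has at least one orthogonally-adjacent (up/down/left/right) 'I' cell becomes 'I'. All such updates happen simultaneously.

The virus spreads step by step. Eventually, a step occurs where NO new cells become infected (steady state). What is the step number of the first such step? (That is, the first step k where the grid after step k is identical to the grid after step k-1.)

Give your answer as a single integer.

Answer: 6

Derivation:
Step 0 (initial): 3 infected
Step 1: +10 new -> 13 infected
Step 2: +17 new -> 30 infected
Step 3: +12 new -> 42 infected
Step 4: +8 new -> 50 infected
Step 5: +3 new -> 53 infected
Step 6: +0 new -> 53 infected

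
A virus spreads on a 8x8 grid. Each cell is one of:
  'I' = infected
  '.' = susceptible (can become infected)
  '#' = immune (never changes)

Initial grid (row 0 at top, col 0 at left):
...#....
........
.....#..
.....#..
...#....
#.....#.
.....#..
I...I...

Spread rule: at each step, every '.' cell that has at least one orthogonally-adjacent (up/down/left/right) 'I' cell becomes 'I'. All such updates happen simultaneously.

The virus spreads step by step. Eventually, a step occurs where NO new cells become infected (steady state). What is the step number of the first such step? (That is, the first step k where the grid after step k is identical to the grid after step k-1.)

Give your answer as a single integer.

Answer: 11

Derivation:
Step 0 (initial): 2 infected
Step 1: +5 new -> 7 infected
Step 2: +5 new -> 12 infected
Step 3: +7 new -> 19 infected
Step 4: +5 new -> 24 infected
Step 5: +7 new -> 31 infected
Step 6: +7 new -> 38 infected
Step 7: +8 new -> 46 infected
Step 8: +6 new -> 52 infected
Step 9: +4 new -> 56 infected
Step 10: +1 new -> 57 infected
Step 11: +0 new -> 57 infected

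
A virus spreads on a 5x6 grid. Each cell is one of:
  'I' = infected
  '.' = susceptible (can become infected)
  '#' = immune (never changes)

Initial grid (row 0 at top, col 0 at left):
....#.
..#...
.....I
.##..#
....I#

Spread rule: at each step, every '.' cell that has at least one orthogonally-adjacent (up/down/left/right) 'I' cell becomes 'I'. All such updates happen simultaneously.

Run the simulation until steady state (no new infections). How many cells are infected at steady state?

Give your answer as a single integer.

Step 0 (initial): 2 infected
Step 1: +4 new -> 6 infected
Step 2: +5 new -> 11 infected
Step 3: +3 new -> 14 infected
Step 4: +3 new -> 17 infected
Step 5: +4 new -> 21 infected
Step 6: +2 new -> 23 infected
Step 7: +1 new -> 24 infected
Step 8: +0 new -> 24 infected

Answer: 24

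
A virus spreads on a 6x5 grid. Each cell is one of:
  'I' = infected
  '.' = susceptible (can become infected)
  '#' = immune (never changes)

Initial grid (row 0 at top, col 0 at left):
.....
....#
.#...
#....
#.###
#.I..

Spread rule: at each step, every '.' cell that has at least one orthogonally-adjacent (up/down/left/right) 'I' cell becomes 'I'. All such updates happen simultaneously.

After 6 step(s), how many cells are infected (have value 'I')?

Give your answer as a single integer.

Answer: 12

Derivation:
Step 0 (initial): 1 infected
Step 1: +2 new -> 3 infected
Step 2: +2 new -> 5 infected
Step 3: +1 new -> 6 infected
Step 4: +1 new -> 7 infected
Step 5: +2 new -> 9 infected
Step 6: +3 new -> 12 infected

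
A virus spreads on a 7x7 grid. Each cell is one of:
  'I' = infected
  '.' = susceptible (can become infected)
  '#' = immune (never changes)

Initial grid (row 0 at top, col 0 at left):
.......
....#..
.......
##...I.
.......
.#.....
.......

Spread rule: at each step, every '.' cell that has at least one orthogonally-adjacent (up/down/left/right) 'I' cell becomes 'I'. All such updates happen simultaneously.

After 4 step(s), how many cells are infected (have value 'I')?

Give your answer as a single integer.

Answer: 28

Derivation:
Step 0 (initial): 1 infected
Step 1: +4 new -> 5 infected
Step 2: +7 new -> 12 infected
Step 3: +8 new -> 20 infected
Step 4: +8 new -> 28 infected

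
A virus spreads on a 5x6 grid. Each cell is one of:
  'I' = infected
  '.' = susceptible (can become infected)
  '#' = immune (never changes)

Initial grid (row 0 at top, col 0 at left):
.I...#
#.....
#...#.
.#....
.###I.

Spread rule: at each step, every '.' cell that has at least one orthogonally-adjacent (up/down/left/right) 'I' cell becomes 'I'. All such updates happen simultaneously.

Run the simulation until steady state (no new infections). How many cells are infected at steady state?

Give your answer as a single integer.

Step 0 (initial): 2 infected
Step 1: +5 new -> 7 infected
Step 2: +5 new -> 12 infected
Step 3: +6 new -> 18 infected
Step 4: +2 new -> 20 infected
Step 5: +0 new -> 20 infected

Answer: 20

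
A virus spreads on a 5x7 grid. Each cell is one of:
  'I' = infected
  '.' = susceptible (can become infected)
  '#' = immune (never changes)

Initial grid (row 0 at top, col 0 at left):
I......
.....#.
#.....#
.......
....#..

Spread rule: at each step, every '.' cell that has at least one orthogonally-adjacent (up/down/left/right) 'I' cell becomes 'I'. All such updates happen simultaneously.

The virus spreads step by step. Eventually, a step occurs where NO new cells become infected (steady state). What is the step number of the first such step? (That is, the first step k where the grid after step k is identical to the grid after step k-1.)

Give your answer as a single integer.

Step 0 (initial): 1 infected
Step 1: +2 new -> 3 infected
Step 2: +2 new -> 5 infected
Step 3: +3 new -> 8 infected
Step 4: +4 new -> 12 infected
Step 5: +6 new -> 18 infected
Step 6: +5 new -> 23 infected
Step 7: +4 new -> 27 infected
Step 8: +1 new -> 28 infected
Step 9: +2 new -> 30 infected
Step 10: +1 new -> 31 infected
Step 11: +0 new -> 31 infected

Answer: 11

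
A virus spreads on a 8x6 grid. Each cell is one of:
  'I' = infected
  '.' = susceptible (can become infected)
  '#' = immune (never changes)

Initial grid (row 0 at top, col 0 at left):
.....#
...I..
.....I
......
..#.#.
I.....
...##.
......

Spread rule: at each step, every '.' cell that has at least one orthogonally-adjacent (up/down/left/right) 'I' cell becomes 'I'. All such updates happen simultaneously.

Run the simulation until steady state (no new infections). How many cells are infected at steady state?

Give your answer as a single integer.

Answer: 43

Derivation:
Step 0 (initial): 3 infected
Step 1: +10 new -> 13 infected
Step 2: +12 new -> 25 infected
Step 3: +11 new -> 36 infected
Step 4: +4 new -> 40 infected
Step 5: +2 new -> 42 infected
Step 6: +1 new -> 43 infected
Step 7: +0 new -> 43 infected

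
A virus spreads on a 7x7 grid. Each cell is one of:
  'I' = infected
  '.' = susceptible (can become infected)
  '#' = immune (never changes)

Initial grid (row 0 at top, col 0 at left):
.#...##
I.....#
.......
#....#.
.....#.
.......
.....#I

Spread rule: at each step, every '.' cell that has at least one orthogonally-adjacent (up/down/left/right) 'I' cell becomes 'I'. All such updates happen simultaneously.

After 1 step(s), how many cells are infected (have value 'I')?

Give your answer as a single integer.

Step 0 (initial): 2 infected
Step 1: +4 new -> 6 infected

Answer: 6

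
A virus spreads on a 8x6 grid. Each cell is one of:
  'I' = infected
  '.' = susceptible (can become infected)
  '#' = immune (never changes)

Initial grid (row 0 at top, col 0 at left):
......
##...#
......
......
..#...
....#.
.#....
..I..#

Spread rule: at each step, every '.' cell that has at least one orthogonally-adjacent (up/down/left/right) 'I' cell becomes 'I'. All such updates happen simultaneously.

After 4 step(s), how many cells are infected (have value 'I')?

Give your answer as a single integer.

Step 0 (initial): 1 infected
Step 1: +3 new -> 4 infected
Step 2: +4 new -> 8 infected
Step 3: +4 new -> 12 infected
Step 4: +4 new -> 16 infected

Answer: 16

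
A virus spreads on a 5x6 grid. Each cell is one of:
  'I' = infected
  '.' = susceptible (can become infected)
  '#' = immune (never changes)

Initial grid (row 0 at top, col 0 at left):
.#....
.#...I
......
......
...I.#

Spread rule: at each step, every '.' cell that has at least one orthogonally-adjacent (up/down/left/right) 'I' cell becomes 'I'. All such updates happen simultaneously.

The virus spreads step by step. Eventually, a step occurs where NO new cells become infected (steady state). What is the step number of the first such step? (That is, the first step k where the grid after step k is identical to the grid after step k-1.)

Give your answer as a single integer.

Answer: 8

Derivation:
Step 0 (initial): 2 infected
Step 1: +6 new -> 8 infected
Step 2: +8 new -> 16 infected
Step 3: +5 new -> 21 infected
Step 4: +3 new -> 24 infected
Step 5: +1 new -> 25 infected
Step 6: +1 new -> 26 infected
Step 7: +1 new -> 27 infected
Step 8: +0 new -> 27 infected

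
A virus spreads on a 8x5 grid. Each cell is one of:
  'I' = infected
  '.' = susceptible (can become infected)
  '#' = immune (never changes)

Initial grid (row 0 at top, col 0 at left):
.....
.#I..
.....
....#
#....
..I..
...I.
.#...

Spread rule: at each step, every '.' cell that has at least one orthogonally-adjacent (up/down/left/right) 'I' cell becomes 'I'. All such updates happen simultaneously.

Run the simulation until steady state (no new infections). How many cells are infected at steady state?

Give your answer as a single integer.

Step 0 (initial): 3 infected
Step 1: +9 new -> 12 infected
Step 2: +13 new -> 25 infected
Step 3: +8 new -> 33 infected
Step 4: +3 new -> 36 infected
Step 5: +0 new -> 36 infected

Answer: 36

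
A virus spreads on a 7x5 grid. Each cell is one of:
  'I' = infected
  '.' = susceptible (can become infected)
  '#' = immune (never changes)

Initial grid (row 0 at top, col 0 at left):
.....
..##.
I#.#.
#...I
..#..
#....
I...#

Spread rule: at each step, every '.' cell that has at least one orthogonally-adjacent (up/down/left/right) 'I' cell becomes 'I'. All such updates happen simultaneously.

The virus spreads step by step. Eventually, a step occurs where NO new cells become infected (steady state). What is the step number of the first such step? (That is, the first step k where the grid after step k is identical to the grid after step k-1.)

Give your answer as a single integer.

Step 0 (initial): 3 infected
Step 1: +5 new -> 8 infected
Step 2: +8 new -> 16 infected
Step 3: +8 new -> 24 infected
Step 4: +3 new -> 27 infected
Step 5: +0 new -> 27 infected

Answer: 5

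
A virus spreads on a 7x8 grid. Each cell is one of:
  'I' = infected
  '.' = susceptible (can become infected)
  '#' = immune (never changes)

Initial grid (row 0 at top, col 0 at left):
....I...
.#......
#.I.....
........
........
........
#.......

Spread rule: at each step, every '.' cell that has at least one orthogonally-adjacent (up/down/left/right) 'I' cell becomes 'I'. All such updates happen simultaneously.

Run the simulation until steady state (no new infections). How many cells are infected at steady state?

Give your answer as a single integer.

Step 0 (initial): 2 infected
Step 1: +7 new -> 9 infected
Step 2: +8 new -> 17 infected
Step 3: +9 new -> 26 infected
Step 4: +9 new -> 35 infected
Step 5: +8 new -> 43 infected
Step 6: +4 new -> 47 infected
Step 7: +3 new -> 50 infected
Step 8: +2 new -> 52 infected
Step 9: +1 new -> 53 infected
Step 10: +0 new -> 53 infected

Answer: 53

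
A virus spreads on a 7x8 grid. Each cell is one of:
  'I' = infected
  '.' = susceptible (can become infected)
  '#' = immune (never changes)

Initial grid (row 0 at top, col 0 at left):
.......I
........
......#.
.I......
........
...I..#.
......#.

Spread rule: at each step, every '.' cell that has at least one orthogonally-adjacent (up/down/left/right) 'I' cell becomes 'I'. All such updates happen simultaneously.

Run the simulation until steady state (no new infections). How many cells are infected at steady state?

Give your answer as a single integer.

Answer: 53

Derivation:
Step 0 (initial): 3 infected
Step 1: +10 new -> 13 infected
Step 2: +14 new -> 27 infected
Step 3: +12 new -> 39 infected
Step 4: +12 new -> 51 infected
Step 5: +1 new -> 52 infected
Step 6: +1 new -> 53 infected
Step 7: +0 new -> 53 infected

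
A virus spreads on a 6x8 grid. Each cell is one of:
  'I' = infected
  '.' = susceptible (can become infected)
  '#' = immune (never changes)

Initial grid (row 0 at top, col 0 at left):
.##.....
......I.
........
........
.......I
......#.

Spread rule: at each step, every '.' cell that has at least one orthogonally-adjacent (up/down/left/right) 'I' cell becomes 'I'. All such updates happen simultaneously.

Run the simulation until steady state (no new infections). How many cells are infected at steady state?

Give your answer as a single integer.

Answer: 45

Derivation:
Step 0 (initial): 2 infected
Step 1: +7 new -> 9 infected
Step 2: +7 new -> 16 infected
Step 3: +6 new -> 22 infected
Step 4: +6 new -> 28 infected
Step 5: +5 new -> 33 infected
Step 6: +5 new -> 38 infected
Step 7: +5 new -> 43 infected
Step 8: +2 new -> 45 infected
Step 9: +0 new -> 45 infected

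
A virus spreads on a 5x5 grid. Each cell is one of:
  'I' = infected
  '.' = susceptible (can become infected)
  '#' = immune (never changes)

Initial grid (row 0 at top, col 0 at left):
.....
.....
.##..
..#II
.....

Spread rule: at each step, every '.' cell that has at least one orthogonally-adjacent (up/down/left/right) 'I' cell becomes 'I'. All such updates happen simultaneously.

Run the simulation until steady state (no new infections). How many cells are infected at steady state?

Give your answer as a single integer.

Step 0 (initial): 2 infected
Step 1: +4 new -> 6 infected
Step 2: +3 new -> 9 infected
Step 3: +4 new -> 13 infected
Step 4: +4 new -> 17 infected
Step 5: +3 new -> 20 infected
Step 6: +2 new -> 22 infected
Step 7: +0 new -> 22 infected

Answer: 22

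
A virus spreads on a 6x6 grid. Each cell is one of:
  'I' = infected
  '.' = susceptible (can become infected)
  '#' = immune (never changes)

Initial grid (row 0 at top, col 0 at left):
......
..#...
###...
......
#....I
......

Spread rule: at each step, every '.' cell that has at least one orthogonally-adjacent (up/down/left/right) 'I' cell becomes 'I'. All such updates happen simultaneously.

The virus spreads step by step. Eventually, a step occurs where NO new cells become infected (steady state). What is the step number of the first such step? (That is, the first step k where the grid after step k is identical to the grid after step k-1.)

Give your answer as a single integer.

Step 0 (initial): 1 infected
Step 1: +3 new -> 4 infected
Step 2: +4 new -> 8 infected
Step 3: +5 new -> 13 infected
Step 4: +6 new -> 19 infected
Step 5: +4 new -> 23 infected
Step 6: +3 new -> 26 infected
Step 7: +1 new -> 27 infected
Step 8: +1 new -> 28 infected
Step 9: +2 new -> 30 infected
Step 10: +1 new -> 31 infected
Step 11: +0 new -> 31 infected

Answer: 11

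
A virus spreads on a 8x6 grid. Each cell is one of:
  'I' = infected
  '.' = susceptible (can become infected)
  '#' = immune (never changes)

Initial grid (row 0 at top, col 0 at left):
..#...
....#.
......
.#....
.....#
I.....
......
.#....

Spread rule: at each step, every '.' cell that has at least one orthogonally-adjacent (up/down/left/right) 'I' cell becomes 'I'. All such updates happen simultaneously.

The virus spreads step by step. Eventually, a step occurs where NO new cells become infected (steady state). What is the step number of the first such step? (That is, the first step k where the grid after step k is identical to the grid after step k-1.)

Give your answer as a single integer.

Answer: 11

Derivation:
Step 0 (initial): 1 infected
Step 1: +3 new -> 4 infected
Step 2: +5 new -> 9 infected
Step 3: +4 new -> 13 infected
Step 4: +7 new -> 20 infected
Step 5: +8 new -> 28 infected
Step 6: +6 new -> 34 infected
Step 7: +4 new -> 38 infected
Step 8: +2 new -> 40 infected
Step 9: +2 new -> 42 infected
Step 10: +1 new -> 43 infected
Step 11: +0 new -> 43 infected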